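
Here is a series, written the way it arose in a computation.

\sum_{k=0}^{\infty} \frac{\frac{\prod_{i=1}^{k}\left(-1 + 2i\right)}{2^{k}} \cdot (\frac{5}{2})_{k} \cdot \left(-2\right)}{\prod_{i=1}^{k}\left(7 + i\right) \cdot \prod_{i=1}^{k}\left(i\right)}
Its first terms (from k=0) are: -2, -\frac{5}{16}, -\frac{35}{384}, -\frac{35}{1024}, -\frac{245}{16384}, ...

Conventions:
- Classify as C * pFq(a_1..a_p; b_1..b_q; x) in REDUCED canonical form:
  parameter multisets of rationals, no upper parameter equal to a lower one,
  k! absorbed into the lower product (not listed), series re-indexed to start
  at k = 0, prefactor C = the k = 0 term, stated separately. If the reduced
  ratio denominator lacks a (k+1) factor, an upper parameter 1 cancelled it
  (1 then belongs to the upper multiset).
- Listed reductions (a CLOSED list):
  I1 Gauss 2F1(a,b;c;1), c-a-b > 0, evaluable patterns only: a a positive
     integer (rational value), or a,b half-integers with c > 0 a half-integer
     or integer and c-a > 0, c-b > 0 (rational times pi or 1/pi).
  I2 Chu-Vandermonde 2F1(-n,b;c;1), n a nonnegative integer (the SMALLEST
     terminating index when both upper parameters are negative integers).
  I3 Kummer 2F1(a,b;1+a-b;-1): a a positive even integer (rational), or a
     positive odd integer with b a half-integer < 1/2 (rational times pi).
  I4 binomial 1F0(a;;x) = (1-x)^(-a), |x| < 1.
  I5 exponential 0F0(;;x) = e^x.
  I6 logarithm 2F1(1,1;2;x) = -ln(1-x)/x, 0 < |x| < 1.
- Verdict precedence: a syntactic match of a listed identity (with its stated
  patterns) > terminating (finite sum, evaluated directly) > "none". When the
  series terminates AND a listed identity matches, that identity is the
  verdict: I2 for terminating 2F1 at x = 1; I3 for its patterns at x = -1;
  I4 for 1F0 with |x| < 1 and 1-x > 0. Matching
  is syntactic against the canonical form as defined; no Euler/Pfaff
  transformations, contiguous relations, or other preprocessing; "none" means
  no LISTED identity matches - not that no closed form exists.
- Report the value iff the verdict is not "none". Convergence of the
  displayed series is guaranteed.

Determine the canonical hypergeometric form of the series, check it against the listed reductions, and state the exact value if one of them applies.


x = 1 here; the reduced form reads 2F1, upper {\frac{1}{2}, \frac{5}{2}}, lower {8}, C = -2. Verdict: Gauss (I1, half-integer pattern) fires (x = 1; upper {\frac{1}{2}, \frac{5}{2}} half-integers, c = 8 in the evaluable pattern). Value: \left(-\frac{1048576}{135135}\right) / \pi.

Structural cue: x = 1 and the lower running product (prefactor -2) is a rising factorial.
Step ratio: r(k) = 1 * (k+\frac{1}{2}) (k+\frac{5}{2}) / [(k+8) (k+1)] - poly over poly, x = 1 from leading terms; C = -2 at k = 0.


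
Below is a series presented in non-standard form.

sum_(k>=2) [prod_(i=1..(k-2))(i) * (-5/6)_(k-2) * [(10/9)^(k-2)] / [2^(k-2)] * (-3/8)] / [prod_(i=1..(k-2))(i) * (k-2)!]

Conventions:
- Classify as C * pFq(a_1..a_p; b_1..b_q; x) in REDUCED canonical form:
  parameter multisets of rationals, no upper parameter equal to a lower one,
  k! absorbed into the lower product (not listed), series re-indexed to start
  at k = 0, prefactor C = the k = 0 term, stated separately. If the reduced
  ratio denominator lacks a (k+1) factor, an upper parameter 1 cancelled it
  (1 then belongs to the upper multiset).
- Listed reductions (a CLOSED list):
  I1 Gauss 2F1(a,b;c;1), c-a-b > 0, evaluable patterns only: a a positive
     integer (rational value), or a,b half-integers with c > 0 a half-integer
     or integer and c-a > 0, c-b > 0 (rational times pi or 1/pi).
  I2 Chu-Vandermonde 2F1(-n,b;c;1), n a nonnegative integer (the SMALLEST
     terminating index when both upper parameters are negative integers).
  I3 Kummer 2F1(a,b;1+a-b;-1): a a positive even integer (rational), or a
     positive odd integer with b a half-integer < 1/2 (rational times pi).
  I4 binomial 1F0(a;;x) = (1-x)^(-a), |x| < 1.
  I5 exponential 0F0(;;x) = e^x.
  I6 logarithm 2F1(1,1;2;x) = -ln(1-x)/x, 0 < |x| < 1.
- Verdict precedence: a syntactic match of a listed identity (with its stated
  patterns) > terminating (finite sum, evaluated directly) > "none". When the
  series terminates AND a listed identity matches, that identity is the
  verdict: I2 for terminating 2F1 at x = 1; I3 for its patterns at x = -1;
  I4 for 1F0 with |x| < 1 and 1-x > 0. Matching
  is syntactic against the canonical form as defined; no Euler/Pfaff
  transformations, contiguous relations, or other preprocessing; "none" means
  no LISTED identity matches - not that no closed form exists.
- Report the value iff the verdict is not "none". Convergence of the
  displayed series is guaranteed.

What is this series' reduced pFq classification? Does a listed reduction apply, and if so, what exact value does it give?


This is -3/8 * 1F0(-5/6; -; 5/9) in reduced canonical form. Verdict: this is the I4 binomial reduction (the 1F0 binomial series: exponent 5/6, x = 5/9). Exact value: (-3/8) * (4/9)^(5/6).

Structural cue: t_0 = -3/8 here, and the running product (prefactor -3/8) telescopes to a rising factorial.
Term ratio: r(k) = (5/9) * (k-5/6) / [(k+1)] - rational; roots negated = parameters, x = (5/9), C = -3/8.


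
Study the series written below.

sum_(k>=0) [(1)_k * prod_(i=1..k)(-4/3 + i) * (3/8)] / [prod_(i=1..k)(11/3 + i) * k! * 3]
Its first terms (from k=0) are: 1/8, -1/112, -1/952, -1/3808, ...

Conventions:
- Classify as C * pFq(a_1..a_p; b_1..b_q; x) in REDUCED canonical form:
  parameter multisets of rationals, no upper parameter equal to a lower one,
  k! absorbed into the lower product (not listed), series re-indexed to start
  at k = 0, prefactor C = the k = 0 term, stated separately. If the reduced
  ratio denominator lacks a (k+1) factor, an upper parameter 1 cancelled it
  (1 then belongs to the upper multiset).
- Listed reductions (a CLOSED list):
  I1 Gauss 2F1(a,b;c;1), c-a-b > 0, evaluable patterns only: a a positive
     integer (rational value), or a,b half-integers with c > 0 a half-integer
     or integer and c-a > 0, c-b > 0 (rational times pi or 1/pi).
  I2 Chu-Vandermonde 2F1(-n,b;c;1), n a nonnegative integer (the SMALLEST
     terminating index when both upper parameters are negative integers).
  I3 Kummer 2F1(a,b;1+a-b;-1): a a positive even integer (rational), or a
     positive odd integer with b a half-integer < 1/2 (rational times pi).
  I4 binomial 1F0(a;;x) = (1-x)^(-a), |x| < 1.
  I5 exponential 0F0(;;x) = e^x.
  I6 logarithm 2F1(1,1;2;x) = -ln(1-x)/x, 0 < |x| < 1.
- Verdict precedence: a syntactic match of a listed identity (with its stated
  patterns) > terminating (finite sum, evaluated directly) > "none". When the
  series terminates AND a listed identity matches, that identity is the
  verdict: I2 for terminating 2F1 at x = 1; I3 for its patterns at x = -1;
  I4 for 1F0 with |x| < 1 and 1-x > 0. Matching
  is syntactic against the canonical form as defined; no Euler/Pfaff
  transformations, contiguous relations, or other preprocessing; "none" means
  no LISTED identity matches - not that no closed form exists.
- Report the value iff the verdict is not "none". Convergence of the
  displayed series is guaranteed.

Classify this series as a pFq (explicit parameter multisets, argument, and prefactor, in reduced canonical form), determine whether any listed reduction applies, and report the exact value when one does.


Prefactor 1/8, argument 1: 2F1 with upper {-1/3, 1} over lower {14/3}. Verdict: Gauss (I1, integer-parameter pattern) fires (x = 1: the Gamma ratio telescopes since c-a-b = 4 > 0 and a = 1 in Z>0). Sum: 11/96.

Key observation: t_0 = 1/8 here, and the constant factors (C = 1/8) combine into one prefactor.
Step ratio: r(k) = 1 * (k-1/3) (k+1) / [(k+14/3) (k+1)] ; factor over Q: parameters, x = 1, and C = 1/8.


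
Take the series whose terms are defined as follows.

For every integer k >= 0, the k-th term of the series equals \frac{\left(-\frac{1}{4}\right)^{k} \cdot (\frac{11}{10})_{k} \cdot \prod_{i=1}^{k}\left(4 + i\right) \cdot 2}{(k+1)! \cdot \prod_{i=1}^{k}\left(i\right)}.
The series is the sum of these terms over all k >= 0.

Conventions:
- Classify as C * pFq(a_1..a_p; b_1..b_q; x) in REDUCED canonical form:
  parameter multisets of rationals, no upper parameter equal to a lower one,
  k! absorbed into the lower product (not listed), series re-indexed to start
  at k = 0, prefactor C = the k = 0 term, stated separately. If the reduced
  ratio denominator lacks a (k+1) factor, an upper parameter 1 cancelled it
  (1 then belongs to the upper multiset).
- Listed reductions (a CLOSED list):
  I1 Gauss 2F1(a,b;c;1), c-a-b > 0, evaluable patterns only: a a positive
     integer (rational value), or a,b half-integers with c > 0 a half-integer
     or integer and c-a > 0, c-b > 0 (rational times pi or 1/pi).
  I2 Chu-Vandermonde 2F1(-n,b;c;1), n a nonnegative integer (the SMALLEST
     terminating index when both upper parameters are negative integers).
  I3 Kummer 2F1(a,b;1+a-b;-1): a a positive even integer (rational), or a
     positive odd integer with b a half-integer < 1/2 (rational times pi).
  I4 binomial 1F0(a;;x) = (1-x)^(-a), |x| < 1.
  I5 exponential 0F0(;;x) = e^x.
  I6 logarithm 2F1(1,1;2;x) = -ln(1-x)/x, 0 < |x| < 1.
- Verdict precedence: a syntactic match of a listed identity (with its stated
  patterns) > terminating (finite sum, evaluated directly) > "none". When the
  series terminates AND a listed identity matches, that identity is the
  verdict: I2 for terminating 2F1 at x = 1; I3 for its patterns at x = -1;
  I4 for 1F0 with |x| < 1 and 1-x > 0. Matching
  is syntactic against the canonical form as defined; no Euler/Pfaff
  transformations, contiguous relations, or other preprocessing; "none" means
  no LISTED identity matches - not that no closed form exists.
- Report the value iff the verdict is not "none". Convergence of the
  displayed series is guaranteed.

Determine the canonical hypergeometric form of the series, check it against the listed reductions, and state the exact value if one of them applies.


Prefactor 2, argument -\frac{1}{4}: 2F1 with upper {\frac{11}{10}, 5} over lower {2}. Verdict: none - at argument -\frac{1}{4} the multisets {\frac{11}{10}, 5} ; {2} match no listed identity.

Structural cue: with t_0 = 2, the product of the first k integers (C = 2) is k!.
Adjacent-term ratio: r(k) = -\frac{1}{4} * (k+\frac{11}{10}) (k+5) / [(k+2) (k+1)] - rational in k, leading ratio -\frac{1}{4}; with t_0 = 2, classification follows.


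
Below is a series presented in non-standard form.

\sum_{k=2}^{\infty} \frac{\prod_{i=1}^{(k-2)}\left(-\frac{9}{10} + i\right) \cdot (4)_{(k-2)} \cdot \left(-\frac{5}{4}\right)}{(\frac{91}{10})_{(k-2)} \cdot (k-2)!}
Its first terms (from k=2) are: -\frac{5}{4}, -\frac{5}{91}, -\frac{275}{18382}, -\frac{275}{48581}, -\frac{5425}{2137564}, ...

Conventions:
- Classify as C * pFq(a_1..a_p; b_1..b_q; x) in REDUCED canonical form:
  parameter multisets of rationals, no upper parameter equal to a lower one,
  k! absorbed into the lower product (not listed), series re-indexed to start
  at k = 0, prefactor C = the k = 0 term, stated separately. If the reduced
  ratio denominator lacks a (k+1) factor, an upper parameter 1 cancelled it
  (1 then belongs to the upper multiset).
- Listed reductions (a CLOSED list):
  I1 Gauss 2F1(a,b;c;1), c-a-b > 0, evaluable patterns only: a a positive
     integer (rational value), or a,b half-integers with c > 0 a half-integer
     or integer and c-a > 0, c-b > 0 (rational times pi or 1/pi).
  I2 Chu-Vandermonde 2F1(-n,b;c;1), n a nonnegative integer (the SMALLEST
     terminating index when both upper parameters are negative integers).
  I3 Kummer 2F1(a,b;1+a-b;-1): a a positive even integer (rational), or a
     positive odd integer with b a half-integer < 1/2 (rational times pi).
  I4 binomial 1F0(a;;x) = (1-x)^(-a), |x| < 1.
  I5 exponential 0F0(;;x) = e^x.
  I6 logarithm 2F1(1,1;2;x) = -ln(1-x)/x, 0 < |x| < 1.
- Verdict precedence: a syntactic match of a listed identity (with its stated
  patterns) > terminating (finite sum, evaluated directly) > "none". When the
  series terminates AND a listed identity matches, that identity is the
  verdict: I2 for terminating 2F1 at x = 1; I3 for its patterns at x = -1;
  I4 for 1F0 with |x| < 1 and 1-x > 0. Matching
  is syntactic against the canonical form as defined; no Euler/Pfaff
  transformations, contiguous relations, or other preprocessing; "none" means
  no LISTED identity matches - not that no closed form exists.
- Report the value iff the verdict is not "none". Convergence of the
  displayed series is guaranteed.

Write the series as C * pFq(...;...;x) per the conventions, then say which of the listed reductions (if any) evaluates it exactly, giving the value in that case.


Canonical form: C = -\frac{5}{4} times 2F1 with upper {\frac{1}{10}, 4}, lower {\frac{91}{10}}, x = 1. Verdict: the Gauss summation I1 applies (x = 1: the Gamma ratio telescopes since c-a-b = 5 > 0 and a = 4 in Z>0). Exact value: -\frac{5963787}{4480000}.

Structural cue: t_0 = -\frac{5}{4} here, and the running product (C = -5/4) telescopes to a rising factorial.
Adjacent-term ratio: r(k) = 1 * (k+\frac{1}{10}) (k+4) / [(k+\frac{91}{10}) (k+1)] - rational in k, leading ratio 1; with t_0 = -\frac{5}{4}, classification follows.


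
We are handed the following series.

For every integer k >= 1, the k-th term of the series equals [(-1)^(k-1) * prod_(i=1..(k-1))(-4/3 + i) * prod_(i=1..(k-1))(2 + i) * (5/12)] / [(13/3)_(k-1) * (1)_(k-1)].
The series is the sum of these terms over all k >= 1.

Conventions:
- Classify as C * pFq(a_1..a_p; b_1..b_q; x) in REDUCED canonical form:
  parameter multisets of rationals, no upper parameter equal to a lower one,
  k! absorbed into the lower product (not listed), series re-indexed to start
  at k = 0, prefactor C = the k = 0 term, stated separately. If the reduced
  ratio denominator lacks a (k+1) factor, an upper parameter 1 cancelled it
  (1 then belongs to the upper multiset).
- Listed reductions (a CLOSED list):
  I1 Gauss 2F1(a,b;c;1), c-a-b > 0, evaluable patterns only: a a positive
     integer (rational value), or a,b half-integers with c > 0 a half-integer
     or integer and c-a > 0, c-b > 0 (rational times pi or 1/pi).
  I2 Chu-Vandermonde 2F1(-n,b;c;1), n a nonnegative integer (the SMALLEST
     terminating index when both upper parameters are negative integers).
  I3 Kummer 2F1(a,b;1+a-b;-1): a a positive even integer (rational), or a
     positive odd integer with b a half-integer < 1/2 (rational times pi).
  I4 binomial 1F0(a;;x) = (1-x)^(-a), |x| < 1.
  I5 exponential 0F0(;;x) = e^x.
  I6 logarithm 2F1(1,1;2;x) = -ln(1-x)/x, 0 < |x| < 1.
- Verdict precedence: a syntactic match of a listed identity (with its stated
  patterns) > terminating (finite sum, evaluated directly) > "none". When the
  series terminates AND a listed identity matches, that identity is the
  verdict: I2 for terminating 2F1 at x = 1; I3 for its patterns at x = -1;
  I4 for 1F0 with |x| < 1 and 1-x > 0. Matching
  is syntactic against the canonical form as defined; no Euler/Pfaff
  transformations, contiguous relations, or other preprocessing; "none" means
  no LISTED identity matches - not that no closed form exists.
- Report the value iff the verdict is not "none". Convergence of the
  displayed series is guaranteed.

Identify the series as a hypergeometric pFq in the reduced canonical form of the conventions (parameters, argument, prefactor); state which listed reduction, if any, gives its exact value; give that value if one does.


Reduced: x = -1, 2F1, upper = {-1/3, 3}, lower = {13/3}, C = 5/12. Verdict: none. A 2F1 with upper {-1/3, 3} fits none of I1-I6 at x = -1; the sum runs forever.

The tell: with t_0 = 5/12, the running product (C = 5/12, x = -1) telescopes to a rising factorial.
Consecutive-term ratio: r(k) = (-1) * (k-1/3) (k+3) / [(k+13/3) (k+1)] - rational in k. x = (-1); t_0 = 5/12; negate the roots.


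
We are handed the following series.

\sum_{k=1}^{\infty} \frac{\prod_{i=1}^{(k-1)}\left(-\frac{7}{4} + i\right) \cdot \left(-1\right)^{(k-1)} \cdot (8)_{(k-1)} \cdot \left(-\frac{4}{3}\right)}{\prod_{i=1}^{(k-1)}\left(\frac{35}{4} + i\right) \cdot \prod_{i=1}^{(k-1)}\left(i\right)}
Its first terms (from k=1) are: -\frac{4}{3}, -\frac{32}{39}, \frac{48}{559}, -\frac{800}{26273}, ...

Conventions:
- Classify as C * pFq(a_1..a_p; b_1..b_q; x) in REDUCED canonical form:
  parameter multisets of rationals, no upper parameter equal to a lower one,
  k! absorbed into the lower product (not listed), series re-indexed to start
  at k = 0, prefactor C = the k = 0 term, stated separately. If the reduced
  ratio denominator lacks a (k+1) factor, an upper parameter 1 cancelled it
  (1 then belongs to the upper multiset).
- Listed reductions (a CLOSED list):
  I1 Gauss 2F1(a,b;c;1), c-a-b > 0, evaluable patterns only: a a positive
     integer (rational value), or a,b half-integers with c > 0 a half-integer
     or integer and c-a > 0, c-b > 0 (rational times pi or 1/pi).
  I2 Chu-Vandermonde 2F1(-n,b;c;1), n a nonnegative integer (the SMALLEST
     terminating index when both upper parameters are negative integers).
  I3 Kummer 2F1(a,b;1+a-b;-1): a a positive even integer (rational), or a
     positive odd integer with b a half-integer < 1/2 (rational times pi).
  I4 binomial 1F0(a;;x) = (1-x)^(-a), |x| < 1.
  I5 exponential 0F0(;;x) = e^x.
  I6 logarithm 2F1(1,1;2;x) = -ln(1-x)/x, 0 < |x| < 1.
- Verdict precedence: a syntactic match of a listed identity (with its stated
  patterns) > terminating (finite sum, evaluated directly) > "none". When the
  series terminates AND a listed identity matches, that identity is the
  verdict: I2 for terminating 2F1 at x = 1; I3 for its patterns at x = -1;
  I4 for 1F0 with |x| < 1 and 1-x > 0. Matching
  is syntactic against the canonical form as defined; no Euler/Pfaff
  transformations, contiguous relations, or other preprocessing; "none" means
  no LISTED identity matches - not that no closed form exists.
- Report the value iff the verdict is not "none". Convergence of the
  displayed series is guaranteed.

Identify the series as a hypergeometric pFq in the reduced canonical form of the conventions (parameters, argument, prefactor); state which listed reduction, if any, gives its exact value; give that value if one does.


At argument -1: a 2F1 with upper {-\frac{3}{4}, 8}, lower {\frac{39}{4}}, scaled by C = -\frac{4}{3}. Verdict: the Kummer evaluation I3 matches (x = -1; c = \frac{39}{4} equals 1+a-b for upper {-\frac{3}{4}, 8}: listed pattern). Sum: -\frac{2139}{1024}.

First insight: t_0 = -\frac{4}{3} here, and the running product (C = -4/3, x = -1) telescopes to a rising factorial.
Adjacent-term ratio: r(k) = -1 * (k-\frac{3}{4}) (k+8) / [(k+\frac{39}{4}) (k+1)] - rational in k, leading ratio -1; with t_0 = -\frac{4}{3}, classification follows.


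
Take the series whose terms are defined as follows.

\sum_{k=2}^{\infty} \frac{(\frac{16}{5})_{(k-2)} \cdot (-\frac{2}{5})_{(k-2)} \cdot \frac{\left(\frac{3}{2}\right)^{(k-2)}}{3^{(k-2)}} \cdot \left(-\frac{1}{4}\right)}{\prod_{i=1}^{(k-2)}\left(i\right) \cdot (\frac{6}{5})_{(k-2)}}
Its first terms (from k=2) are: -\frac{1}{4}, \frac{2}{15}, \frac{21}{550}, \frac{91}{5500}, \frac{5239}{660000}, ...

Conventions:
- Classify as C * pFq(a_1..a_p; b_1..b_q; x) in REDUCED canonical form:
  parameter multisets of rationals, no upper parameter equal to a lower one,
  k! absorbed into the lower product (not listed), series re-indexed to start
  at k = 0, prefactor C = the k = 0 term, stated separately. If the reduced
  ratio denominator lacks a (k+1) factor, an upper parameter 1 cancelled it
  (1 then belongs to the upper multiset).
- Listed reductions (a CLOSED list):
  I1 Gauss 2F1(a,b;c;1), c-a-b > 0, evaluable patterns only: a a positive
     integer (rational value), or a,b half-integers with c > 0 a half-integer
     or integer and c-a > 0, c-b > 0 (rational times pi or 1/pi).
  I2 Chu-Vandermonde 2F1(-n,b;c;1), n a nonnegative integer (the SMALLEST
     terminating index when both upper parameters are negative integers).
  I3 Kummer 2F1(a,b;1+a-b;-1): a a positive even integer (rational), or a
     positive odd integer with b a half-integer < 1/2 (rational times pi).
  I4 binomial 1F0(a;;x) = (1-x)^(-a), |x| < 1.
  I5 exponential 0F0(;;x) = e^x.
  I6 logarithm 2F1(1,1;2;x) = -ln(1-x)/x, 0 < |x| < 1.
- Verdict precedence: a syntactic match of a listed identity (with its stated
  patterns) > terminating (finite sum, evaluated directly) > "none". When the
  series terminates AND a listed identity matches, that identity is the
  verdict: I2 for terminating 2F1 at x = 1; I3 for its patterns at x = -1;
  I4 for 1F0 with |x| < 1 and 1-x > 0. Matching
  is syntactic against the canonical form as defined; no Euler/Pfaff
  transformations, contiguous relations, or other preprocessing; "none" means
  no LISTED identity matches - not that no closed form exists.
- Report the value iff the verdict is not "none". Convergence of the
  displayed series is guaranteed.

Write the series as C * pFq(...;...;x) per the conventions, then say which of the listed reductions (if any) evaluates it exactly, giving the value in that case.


The series (x = \frac{1}{2}) is 2F1: upper {-\frac{2}{5}, \frac{16}{5}}, lower {\frac{6}{5}}, prefactor -\frac{1}{4}. Verdict: none. A 2F1 with upper {-\frac{2}{5}, \frac{16}{5}} fits none of I1-I6 at x = \frac{1}{2}; the sum runs forever.

The tell: with t_0 = -\frac{1}{4}, the product of the first k integers (C = -1/4, x = 1/2) is k!.
Ratio: r(k) = \frac{1}{2} * (k-\frac{2}{5}) (k+\frac{16}{5}) / [(k+\frac{6}{5}) (k+1)] ; factor over Q: parameters, x = \frac{1}{2}, and C = -\frac{1}{4}.


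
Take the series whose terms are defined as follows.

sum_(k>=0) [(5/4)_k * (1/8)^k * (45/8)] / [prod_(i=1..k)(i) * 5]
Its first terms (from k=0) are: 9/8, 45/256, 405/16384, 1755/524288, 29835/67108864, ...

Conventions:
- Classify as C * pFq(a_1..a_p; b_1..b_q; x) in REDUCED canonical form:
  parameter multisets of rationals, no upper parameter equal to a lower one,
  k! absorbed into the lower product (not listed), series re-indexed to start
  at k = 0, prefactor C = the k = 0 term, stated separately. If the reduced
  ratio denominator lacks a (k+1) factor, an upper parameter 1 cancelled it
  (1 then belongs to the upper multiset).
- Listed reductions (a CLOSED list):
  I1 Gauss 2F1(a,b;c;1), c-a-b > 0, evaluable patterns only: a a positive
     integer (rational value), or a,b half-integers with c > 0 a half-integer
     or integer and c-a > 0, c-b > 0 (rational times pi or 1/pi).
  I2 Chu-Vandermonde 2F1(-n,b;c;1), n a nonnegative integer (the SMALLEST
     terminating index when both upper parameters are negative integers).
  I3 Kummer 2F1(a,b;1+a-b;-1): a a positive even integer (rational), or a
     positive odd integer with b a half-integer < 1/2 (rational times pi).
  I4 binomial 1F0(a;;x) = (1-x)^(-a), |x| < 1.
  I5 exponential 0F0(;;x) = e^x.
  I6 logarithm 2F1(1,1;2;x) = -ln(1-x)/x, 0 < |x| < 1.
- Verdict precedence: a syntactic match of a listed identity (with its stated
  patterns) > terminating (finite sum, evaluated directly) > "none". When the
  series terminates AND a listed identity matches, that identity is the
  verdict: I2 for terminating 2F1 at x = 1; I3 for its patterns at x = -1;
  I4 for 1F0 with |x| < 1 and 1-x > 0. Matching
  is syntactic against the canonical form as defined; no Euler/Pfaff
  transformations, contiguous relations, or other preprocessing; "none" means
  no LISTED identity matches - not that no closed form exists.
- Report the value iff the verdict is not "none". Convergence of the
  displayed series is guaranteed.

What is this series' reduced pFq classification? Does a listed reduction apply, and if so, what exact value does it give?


This is 9/8 * 1F0(5/4; -; 1/8) in reduced canonical form. Verdict: this is the binomial series (I4) (the 1F0 binomial series: exponent -5/4, x = 1/8). Exact value: (9/8) * (7/8)^(-5/4).

The tell: from the first term 9/8: the constant factors (C = 9/8, x = 1/8) combine into one prefactor.
Term ratio: r(k) = (1/8) * (k+5/4) / [(k+1)] - poly over poly, x = (1/8) from leading terms; C = 9/8 at k = 0.


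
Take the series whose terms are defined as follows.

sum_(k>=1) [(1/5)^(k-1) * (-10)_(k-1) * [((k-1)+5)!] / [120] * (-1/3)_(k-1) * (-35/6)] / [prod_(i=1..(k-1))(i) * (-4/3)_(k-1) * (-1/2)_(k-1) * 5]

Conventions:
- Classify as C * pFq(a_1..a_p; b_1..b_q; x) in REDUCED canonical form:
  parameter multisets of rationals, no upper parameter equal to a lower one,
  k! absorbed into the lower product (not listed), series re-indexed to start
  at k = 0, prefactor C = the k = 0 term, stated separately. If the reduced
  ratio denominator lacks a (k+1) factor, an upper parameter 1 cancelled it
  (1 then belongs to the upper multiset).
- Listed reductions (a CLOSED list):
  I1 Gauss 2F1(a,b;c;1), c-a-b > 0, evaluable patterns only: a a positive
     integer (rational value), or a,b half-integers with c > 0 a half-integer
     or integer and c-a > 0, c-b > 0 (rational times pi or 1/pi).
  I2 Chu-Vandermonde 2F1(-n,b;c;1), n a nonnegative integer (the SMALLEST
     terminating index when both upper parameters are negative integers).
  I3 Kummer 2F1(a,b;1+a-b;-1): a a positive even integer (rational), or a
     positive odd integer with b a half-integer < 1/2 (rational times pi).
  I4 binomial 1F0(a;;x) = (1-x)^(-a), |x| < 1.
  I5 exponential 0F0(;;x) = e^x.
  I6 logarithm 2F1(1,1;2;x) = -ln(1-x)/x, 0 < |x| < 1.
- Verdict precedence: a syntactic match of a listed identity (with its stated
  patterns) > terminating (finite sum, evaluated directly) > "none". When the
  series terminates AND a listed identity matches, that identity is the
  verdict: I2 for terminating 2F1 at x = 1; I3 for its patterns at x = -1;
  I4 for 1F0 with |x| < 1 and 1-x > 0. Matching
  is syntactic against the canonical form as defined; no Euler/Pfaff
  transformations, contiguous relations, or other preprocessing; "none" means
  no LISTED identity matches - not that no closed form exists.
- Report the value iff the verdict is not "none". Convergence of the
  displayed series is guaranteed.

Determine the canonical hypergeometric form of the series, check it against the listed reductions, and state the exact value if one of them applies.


Classification (C = -7/6): 3F2 with upper {-10, -1/3, 6}, lower {-4/3, -1/2}, argument x = 1/5. Verdict: terminating - no listed pattern fits, but -10 in the upper list cuts the series at k = 10; direct evaluation. Its exact value is 1103119801/332031250.

Key observation: t_0 being -7/6, the constant factors (prefactor -7/6) combine into one prefactor.
Step ratio: r(k) = (1/5) * (k-10) (k-1/3) (k+6) / [(k-4/3) (k-1/2) (k+1)] - poly over poly, x = (1/5) from leading terms; C = -7/6 at k = 0.


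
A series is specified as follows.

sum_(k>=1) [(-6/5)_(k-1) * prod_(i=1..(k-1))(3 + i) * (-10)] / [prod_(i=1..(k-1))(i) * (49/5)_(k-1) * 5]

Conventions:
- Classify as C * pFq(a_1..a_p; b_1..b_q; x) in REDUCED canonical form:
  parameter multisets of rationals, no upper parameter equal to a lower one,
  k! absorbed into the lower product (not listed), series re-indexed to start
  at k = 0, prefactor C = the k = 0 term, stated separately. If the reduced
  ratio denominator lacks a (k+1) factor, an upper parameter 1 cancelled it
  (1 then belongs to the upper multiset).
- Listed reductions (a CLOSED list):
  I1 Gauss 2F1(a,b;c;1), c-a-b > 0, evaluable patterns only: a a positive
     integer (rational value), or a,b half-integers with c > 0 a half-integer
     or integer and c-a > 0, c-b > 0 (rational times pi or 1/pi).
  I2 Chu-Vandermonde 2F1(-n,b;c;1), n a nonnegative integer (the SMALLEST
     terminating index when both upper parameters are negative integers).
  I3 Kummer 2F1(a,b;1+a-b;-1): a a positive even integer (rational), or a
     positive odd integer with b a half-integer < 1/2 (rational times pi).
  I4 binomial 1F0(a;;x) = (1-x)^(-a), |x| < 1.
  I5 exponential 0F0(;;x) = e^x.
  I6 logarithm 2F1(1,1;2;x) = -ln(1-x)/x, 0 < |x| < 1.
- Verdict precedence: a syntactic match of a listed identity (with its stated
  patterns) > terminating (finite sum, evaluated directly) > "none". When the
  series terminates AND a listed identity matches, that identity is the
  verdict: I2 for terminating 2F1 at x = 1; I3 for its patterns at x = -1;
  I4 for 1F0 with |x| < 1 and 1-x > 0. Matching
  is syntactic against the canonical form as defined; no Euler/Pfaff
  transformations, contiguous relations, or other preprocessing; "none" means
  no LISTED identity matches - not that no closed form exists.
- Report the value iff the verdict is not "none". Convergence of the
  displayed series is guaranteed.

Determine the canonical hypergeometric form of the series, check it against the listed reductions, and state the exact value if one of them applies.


The series (x = 1) is 2F1: upper {-6/5, 4}, lower {49/5}, prefactor -2. Verdict: Gauss's theorem (I1) fires (x = 1: the Gamma ratio telescopes since c-a-b = 7 > 0 and a = 4 in Z>0). Sum: -70499/65625.

Key observation: from the first term -2: the running product (C = -2) telescopes to a rising factorial.
Step ratio: r(k) = 1 * (k-6/5) (k+4) / [(k+49/5) (k+1)] ; factor over Q: parameters, x = 1, and C = -2.


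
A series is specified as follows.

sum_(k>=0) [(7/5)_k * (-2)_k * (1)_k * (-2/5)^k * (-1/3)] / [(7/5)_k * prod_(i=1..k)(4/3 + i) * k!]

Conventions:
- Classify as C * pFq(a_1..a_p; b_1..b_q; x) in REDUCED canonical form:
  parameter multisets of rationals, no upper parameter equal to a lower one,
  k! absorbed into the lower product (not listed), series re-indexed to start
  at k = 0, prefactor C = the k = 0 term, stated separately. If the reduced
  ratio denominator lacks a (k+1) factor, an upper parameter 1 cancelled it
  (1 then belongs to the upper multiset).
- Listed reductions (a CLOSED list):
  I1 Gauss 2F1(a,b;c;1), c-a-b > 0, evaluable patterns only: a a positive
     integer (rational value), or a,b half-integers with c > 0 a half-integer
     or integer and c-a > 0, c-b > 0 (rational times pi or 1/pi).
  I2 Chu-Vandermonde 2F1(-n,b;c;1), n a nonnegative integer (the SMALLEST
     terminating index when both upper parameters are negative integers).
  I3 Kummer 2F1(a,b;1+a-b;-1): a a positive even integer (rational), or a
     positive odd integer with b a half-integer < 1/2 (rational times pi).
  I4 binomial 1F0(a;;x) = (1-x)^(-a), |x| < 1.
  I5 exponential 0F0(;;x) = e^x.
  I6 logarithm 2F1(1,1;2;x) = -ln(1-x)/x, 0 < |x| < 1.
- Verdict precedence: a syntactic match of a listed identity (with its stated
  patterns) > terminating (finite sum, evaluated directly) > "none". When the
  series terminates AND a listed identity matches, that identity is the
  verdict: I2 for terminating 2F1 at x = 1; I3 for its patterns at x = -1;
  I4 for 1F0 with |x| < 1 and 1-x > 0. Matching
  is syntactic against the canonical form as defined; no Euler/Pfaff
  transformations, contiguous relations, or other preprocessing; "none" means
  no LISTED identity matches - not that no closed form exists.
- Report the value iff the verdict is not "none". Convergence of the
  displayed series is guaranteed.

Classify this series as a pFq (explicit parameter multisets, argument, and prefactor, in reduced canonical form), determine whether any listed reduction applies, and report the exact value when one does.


The series (x = -2/5) is 2F1: upper {-2, 1}, lower {7/3}, prefactor -1/3. Verdict: terminating - upper parameter -2 makes this a finite sum (last index 2), evaluated exactly. Value: -173/375.

First insight: x = (-2/5) and the lower running product (C = -1/3) is a rising factorial.
Step ratio: r(k) = (-2/5) * (k-2) (k+1) / [(k+7/3) (k+1)] - rational in k. x = (-2/5); t_0 = -1/3; negate the roots.


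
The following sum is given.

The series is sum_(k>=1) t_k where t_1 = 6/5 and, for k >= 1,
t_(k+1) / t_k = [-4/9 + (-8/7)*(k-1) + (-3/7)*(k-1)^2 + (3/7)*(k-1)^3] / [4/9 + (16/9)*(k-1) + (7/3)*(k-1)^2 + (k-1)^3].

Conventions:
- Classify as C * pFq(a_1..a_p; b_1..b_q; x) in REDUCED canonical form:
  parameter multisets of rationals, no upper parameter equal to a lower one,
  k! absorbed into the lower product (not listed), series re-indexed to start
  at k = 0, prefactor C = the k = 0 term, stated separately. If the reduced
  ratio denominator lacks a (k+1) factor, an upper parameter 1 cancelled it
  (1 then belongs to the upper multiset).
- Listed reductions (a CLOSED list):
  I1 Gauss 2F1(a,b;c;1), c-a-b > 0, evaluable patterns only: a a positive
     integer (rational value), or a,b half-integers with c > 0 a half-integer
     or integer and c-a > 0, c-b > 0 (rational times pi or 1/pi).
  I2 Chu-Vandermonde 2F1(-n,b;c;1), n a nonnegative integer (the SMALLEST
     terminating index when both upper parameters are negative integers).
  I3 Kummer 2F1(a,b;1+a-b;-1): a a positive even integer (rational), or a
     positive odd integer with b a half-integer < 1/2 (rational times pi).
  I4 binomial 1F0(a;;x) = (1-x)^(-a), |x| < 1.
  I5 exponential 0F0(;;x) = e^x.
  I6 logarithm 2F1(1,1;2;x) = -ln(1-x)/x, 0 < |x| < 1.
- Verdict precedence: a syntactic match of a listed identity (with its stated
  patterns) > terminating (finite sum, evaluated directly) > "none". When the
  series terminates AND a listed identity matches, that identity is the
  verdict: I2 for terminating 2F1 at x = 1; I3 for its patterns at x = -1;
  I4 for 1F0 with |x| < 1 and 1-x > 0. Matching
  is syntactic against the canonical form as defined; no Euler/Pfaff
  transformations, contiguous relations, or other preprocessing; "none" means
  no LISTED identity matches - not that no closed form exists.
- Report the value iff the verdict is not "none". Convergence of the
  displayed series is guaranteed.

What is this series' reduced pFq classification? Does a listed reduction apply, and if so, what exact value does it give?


This is 6/5 * 1F0(-7/3; -; 3/7) in reduced canonical form. Verdict (x = 3/7): the binomial series (I4) applies (the 1F0 binomial series: exponent 7/3, x = 3/7). Value: (6/5) * (4/7)^(7/3).

First insight: t_0 being 6/5, the parameter 2/3 appears in both the upper and lower lists and cancels (alongside the other common factor).
Step ratio: r(k) = (3/7) * (k-7/3) / [(k+1)] - rational in k. x = (3/7); t_0 = 6/5; negate the roots.


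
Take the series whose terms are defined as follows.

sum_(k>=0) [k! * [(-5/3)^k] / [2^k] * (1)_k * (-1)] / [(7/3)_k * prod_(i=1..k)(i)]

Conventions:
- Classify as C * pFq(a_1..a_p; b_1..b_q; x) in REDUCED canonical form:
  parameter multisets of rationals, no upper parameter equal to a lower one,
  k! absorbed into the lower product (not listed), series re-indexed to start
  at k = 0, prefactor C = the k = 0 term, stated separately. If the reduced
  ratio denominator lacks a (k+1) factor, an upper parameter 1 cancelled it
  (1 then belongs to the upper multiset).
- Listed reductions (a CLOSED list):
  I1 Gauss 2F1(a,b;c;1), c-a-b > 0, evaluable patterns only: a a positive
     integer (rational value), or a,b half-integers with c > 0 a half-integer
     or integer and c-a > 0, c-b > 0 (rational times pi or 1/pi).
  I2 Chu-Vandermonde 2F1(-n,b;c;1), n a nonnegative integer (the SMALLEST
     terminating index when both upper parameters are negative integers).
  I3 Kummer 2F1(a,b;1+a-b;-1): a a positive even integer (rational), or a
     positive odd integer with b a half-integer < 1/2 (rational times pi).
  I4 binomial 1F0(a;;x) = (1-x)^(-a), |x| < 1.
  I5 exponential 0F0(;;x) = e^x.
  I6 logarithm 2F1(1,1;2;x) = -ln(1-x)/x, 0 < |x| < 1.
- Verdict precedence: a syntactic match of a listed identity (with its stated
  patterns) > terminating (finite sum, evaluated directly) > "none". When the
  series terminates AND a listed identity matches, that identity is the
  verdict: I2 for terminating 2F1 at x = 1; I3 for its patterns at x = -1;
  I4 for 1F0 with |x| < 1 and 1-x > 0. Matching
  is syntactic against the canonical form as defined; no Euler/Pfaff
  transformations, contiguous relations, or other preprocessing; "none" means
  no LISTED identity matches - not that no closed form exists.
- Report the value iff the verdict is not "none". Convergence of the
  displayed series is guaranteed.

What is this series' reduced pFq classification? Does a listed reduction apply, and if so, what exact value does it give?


The series (x = -5/6) is 2F1: upper {1, 1}, lower {7/3}, prefactor -1. Verdict: none (x = -5/6): each listed identity misses the multisets {1, 1} ; {7/3}.

Structural cue: x = (-5/6) and the two k-th powers (C = -1) combine into one argument.
Consecutive-term ratio: r(k) = (-5/6) * (k+1) (k+1) / [(k+7/3) (k+1)] - poly over poly, x = (-5/6) from leading terms; C = -1 at k = 0.


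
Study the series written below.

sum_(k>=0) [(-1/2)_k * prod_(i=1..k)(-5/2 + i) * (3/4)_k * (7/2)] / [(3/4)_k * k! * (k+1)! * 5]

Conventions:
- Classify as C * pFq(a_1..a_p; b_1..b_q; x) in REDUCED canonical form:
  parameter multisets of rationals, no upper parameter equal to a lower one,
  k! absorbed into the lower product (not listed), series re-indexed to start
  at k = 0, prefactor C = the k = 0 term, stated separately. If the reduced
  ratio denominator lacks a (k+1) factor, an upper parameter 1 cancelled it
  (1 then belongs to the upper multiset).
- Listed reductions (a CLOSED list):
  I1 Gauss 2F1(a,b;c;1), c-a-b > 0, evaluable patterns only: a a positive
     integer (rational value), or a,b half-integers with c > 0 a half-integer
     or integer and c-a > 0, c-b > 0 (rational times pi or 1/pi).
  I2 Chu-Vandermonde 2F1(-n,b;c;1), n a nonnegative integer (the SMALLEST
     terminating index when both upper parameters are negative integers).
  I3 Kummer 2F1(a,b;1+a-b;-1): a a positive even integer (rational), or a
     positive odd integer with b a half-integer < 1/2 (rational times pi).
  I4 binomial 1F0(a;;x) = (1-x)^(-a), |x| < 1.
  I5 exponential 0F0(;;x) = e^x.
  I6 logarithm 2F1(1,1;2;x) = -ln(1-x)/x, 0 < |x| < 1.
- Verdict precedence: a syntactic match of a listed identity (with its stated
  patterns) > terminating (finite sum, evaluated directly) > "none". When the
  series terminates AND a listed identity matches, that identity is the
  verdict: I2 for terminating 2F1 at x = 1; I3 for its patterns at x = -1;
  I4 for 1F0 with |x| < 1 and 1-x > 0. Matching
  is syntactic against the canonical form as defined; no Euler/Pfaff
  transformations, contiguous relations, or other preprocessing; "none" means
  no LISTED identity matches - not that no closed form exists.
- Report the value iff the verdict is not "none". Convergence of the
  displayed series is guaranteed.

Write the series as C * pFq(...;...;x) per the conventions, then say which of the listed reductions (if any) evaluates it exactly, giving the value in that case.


First insight: with t_0 = 7/10, the parameter 3/4 appears in both the upper and lower lists and cancels.
Step ratio: r(k) = 1 * (k-3/2) (k-1/2) / [(k+2) (k+1)] - rational; roots negated = parameters, x = 1, C = 7/10.

The series (x = 1) is 2F1: upper {-3/2, -1/2}, lower {2}, prefactor 7/10. Verdict (x = 1): Gauss's theorem I1 (half-integer case) applies (x = 1; upper {-3/2, -1/2} half-integers, c = 2 in the evaluable pattern). Hence: (224/75) / pi.


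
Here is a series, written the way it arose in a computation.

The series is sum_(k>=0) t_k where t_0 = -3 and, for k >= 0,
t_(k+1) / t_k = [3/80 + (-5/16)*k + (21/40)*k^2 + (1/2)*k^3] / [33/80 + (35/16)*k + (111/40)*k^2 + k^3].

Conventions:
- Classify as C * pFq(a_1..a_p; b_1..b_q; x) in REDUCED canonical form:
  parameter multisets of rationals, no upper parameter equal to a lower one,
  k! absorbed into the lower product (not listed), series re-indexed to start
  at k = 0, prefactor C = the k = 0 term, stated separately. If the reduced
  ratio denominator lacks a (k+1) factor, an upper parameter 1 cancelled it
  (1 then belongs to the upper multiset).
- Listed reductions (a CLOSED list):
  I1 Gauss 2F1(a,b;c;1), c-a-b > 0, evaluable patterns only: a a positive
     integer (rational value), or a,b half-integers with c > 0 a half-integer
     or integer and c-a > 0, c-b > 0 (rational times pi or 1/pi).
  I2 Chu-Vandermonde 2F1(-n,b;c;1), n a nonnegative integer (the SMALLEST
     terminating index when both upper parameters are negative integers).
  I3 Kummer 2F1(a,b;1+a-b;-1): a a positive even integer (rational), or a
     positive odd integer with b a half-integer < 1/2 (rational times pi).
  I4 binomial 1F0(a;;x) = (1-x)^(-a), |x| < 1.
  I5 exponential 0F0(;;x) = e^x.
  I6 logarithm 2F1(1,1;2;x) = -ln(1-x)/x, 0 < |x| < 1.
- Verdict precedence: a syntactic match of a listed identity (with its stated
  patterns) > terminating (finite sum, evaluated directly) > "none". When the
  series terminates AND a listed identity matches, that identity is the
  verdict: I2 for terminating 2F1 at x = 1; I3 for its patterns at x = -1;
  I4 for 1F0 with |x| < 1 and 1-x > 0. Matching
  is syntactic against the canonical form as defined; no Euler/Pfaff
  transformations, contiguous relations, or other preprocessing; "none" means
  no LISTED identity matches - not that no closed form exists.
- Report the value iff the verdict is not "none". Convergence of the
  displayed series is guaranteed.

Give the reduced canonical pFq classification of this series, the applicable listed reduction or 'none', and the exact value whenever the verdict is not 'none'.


At argument 1/2: a 2F1 with upper {-1/4, -1/5}, lower {11/40}, scaled by C = -3. Verdict: none. A 2F1 with upper {-1/4, -1/5} fits none of I1-I6 at x = 1/2; the sum runs forever.

Key step: from the first term -3: the ratio is unreduced: k + 3/2 divides both sides (prefactor -3).
Term ratio: r(k) = (1/2) * (k-1/4) (k-1/5) / [(k+11/40) (k+1)] - poly over poly, x = (1/2) from leading terms; C = -3 at k = 0.
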